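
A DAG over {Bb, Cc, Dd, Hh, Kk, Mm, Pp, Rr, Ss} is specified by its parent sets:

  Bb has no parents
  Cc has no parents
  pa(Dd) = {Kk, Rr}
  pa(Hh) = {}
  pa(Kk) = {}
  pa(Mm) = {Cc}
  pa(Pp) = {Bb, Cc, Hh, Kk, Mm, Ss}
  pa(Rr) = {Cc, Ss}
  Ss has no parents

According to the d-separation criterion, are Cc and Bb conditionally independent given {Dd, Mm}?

4 paths connect Cc and Bb; each must be blocked for d-separation to hold:
Path 1: Cc → Pp ← Bb
  Pp is a collider here and neither Pp nor any of its descendants is conditioned on, so the collider stays closed — the path is blocked at Pp.
Path 2: Cc → Mm → Pp ← Bb
  Mm is a chain here and Mm is conditioned on, so the path is blocked at Mm.
Path 3: Cc → Rr ← Ss → Pp ← Bb
  Pp is a collider here and neither Pp nor any of its descendants is conditioned on, so the collider stays closed — the path is blocked at Pp.
Path 4: Cc → Rr → Dd ← Kk → Pp ← Bb
  Pp is a collider here and neither Pp nor any of its descendants is conditioned on, so the collider stays closed — the path is blocked at Pp.
All paths are blocked; Cc ⊥ Bb | {Dd, Mm} holds.

Yes — Cc and Bb are d-separated given {Dd, Mm}.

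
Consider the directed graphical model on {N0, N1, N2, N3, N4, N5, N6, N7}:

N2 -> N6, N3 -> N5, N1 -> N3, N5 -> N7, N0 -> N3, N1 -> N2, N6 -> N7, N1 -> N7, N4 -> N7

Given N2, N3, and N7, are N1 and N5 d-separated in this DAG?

No — N1 and N5 are not d-separated given {N2, N3, N7}.

Enumerating the 3 paths from N1 to N5 and testing each for blocking by {N2, N3, N7}:
Path 1: N1 → N2 → N6 → N7 ← N5
  N2 is a chain here and N2 is conditioned on, so the path is blocked at N2.
Path 2: N1 → N7 ← N5
  N7 is a collider and N7 is conditioned on, which opens it — no node blocks this path, so it is active.
Path 3: N1 → N3 → N5
  N3 is a chain here and N3 is conditioned on, so the path is blocked at N3.
Because an active path exists, N1 and N5 are not d-separated.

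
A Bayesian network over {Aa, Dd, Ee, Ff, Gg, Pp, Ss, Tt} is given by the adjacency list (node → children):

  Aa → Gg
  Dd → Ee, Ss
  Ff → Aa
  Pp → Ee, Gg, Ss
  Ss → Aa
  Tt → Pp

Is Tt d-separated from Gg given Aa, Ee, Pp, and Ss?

There are 3 undirected paths between Tt and Gg; checking each against the conditioning set {Aa, Ee, Pp, Ss}:
  1. Tt → Pp → Gg — Pp:chain[blocks] ⇒ blocked
  2. Tt → Pp → Ee ← Dd → Ss → Aa → Gg — Pp:chain[blocks]; Ee:collider[open]; Dd:fork[open]; Ss:chain[blocks]; Aa:chain[blocks] ⇒ blocked
  3. Tt → Pp → Ss → Aa → Gg — Pp:chain[blocks]; Ss:chain[blocks]; Aa:chain[blocks] ⇒ blocked
All paths are blocked; Tt ⊥ Gg | {Aa, Ee, Pp, Ss} holds.

Yes — Tt and Gg are d-separated given {Aa, Ee, Pp, Ss}.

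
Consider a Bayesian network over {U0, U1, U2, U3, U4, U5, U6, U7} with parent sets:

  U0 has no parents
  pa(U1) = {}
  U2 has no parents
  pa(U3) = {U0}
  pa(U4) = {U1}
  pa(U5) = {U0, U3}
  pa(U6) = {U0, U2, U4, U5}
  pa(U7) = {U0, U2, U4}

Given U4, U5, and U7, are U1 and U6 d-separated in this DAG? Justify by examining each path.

Enumerating the 5 paths from U1 to U6 and testing each for blocking by {U4, U5, U7}:
Path 1: U1 → U4 → U6
  U4 is a chain here and U4 is conditioned on, so the path is blocked at U4.
Path 2: U1 → U4 → U7 ← U2 → U6
  U4 is a chain here and U4 is conditioned on, so the path is blocked at U4.
Path 3: U1 → U4 → U7 ← U0 → U6
  U4 is a chain here and U4 is conditioned on, so the path is blocked at U4.
Path 4: U1 → U4 → U7 ← U0 → U5 → U6
  U4 is a chain here and U4 is conditioned on, so the path is blocked at U4.
Path 5: U1 → U4 → U7 ← U0 → U3 → U5 → U6
  U4 is a chain here and U4 is conditioned on, so the path is blocked at U4.
All paths are blocked; U1 ⊥ U6 | {U4, U5, U7} holds.

Yes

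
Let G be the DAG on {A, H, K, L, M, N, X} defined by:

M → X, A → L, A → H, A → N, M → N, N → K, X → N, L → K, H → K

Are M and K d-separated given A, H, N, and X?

Yes

We examine all 6 paths between M and K:
Path 1: M → N ← A → H → K
  A is a fork here and A is conditioned on, so the path is blocked at A.
Path 2: M → N ← A → L → K
  A is a fork here and A is conditioned on, so the path is blocked at A.
Path 3: M → N → K
  N is a chain here and N is conditioned on, so the path is blocked at N.
Path 4: M → X → N ← A → H → K
  X is a chain here and X is conditioned on, so the path is blocked at X.
Path 5: M → X → N ← A → L → K
  X is a chain here and X is conditioned on, so the path is blocked at X.
Path 6: M → X → N → K
  X is a chain here and X is conditioned on, so the path is blocked at X.
Since every path is blocked, d-separation holds.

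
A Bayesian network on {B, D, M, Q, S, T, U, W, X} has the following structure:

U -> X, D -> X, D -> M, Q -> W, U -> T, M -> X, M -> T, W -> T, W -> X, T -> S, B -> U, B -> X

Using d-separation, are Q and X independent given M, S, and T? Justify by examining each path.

Enumerating the 5 paths from Q to X and testing each for blocking by {M, S, T}:
Path 1: Q → W → X
  W is a chain and W is not conditioned on — no node blocks this path, so it is active.
Path 2: Q → W → T ← U ← B → X
  W is a chain and W is not conditioned on; T is a collider and T is conditioned on, which opens it; U is a chain and U is not conditioned on; B is a fork and B is not conditioned on — no node blocks this path, so it is active.
Path 3: Q → W → T ← U → X
  W is a chain and W is not conditioned on; T is a collider and T is conditioned on, which opens it; U is a fork and U is not conditioned on — no node blocks this path, so it is active.
Path 4: Q → W → T ← M ← D → X
  M is a chain here and M is conditioned on, so the path is blocked at M.
Path 5: Q → W → T ← M → X
  M is a fork here and M is conditioned on, so the path is blocked at M.
Because an active path exists, Q and X are not d-separated.

No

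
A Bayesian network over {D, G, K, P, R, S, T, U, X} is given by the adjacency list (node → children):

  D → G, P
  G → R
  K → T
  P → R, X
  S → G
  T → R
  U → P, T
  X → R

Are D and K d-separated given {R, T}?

No — D and K are not d-separated given {R, T}.

There are 6 undirected paths between D and K; checking each against the conditioning set {R, T}:
  1. D → P ← U → T ← K — P:collider[open]; U:fork[open]; T:collider[open] ⇒ active
  2. D → P → R ← T ← K — P:chain[open]; R:collider[open]; T:chain[blocks] ⇒ blocked
  3. D → P → X → R ← T ← K — P:chain[open]; X:chain[open]; R:collider[open]; T:chain[blocks] ⇒ blocked
  4. D → G → R ← P ← U → T ← K — G:chain[open]; R:collider[open]; P:chain[open]; U:fork[open]; T:collider[open] ⇒ active
  5. D → G → R ← T ← K — G:chain[open]; R:collider[open]; T:chain[blocks] ⇒ blocked
  6. D → G → R ← X ← P ← U → T ← K — G:chain[open]; R:collider[open]; X:chain[open]; P:chain[open]; U:fork[open]; T:collider[open] ⇒ active
Since the path D → P ← U → T ← K is active, D and K are not d-separated given {R, T}.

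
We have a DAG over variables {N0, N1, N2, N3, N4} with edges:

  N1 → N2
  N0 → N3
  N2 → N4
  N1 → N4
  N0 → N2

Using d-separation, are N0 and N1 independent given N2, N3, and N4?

Enumerating the 2 paths from N0 to N1 and testing each for blocking by {N2, N3, N4}:
Path 1: N0 → N2 → N4 ← N1
  N2 is a chain here and N2 is conditioned on, so the path is blocked at N2.
Path 2: N0 → N2 ← N1
  N2 is a collider and N2 is conditioned on, which opens it — no node blocks this path, so it is active.
Since the path N0 → N2 ← N1 is active, N0 and N1 are not d-separated given {N2, N3, N4}.

No — N0 and N1 are not d-separated given {N2, N3, N4}.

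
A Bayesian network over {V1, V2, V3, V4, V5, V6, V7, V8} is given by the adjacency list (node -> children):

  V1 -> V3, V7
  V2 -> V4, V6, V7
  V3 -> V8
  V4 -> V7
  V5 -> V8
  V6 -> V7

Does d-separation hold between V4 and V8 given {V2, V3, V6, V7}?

Yes

There are 3 undirected paths between V4 and V8; checking each against the conditioning set {V2, V3, V6, V7}:
  1. V4 ← V2 → V6 → V7 ← V1 → V3 → V8 — V2:fork[blocks]; V6:chain[blocks]; V7:collider[open]; V1:fork[open]; V3:chain[blocks] ⇒ blocked
  2. V4 ← V2 → V7 ← V1 → V3 → V8 — V2:fork[blocks]; V7:collider[open]; V1:fork[open]; V3:chain[blocks] ⇒ blocked
  3. V4 → V7 ← V1 → V3 → V8 — V7:collider[open]; V1:fork[open]; V3:chain[blocks] ⇒ blocked
Every path is blocked, so V4 and V8 are d-separated given {V2, V3, V6, V7}.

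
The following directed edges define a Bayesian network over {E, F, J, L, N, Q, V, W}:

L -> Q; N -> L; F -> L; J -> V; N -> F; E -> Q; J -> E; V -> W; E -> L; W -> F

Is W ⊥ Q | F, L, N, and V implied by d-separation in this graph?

Yes — W and Q are d-separated given {F, L, N, V}.

There are 6 undirected paths between W and Q; checking each against the conditioning set {F, L, N, V}:
  1. W ← V ← J → E → Q — V:chain[blocks]; J:fork[open]; E:chain[open] ⇒ blocked
  2. W ← V ← J → E → L → Q — V:chain[blocks]; J:fork[open]; E:chain[open]; L:chain[blocks] ⇒ blocked
  3. W → F ← N → L → Q — F:collider[open]; N:fork[blocks]; L:chain[blocks] ⇒ blocked
  4. W → F ← N → L ← E → Q — F:collider[open]; N:fork[blocks]; L:collider[open]; E:fork[open] ⇒ blocked
  5. W → F → L → Q — F:chain[blocks]; L:chain[blocks] ⇒ blocked
  6. W → F → L ← E → Q — F:chain[blocks]; L:collider[open]; E:fork[open] ⇒ blocked
Since every path is blocked, d-separation holds.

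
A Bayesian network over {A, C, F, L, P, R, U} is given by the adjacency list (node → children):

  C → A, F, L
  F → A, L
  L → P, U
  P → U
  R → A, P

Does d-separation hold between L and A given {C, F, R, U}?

Yes — L and A are d-separated given {C, F, R, U}.

6 paths connect L and A; each must be blocked for d-separation to hold:
  1. L → P ← R → A — P:collider[open]; R:fork[blocks] ⇒ blocked
  2. L ← F ← C → A — F:chain[blocks]; C:fork[blocks] ⇒ blocked
  3. L ← F → A — F:fork[blocks] ⇒ blocked
  4. L ← C → F → A — C:fork[blocks]; F:chain[blocks] ⇒ blocked
  5. L ← C → A — C:fork[blocks] ⇒ blocked
  6. L → U ← P ← R → A — U:collider[open]; P:chain[open]; R:fork[blocks] ⇒ blocked
Since every path is blocked, d-separation holds.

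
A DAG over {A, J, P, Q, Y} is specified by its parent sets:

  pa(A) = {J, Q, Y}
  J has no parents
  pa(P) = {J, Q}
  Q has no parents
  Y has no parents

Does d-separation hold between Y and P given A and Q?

There are 2 undirected paths between Y and P; checking each against the conditioning set {A, Q}:
  1. Y → A ← J → P — A:collider[open]; J:fork[open] ⇒ active
  2. Y → A ← Q → P — A:collider[open]; Q:fork[blocks] ⇒ blocked
Since the path Y → A ← J → P is active, Y and P are not d-separated given {A, Q}.

No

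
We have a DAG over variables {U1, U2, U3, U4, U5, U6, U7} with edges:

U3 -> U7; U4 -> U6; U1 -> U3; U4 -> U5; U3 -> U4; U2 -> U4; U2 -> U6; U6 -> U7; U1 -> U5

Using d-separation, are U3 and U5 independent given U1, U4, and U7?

Yes

There are 4 undirected paths between U3 and U5; checking each against the conditioning set {U1, U4, U7}:
Path 1: U3 → U7 ← U6 ← U2 → U4 → U5
  U4 is a chain here and U4 is conditioned on, so the path is blocked at U4.
Path 2: U3 → U7 ← U6 ← U4 → U5
  U4 is a fork here and U4 is conditioned on, so the path is blocked at U4.
Path 3: U3 ← U1 → U5
  U1 is a fork here and U1 is conditioned on, so the path is blocked at U1.
Path 4: U3 → U4 → U5
  U4 is a chain here and U4 is conditioned on, so the path is blocked at U4.
Since every path is blocked, d-separation holds.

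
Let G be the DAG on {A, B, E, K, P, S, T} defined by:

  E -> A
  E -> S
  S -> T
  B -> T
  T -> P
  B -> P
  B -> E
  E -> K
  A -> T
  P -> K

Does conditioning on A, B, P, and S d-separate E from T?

Enumerating the 6 paths from E to T and testing each for blocking by {A, B, P, S}:
Path 1: E ← B → P ← T
  B is a fork here and B is conditioned on, so the path is blocked at B.
Path 2: E ← B → T
  B is a fork here and B is conditioned on, so the path is blocked at B.
Path 3: E → S → T
  S is a chain here and S is conditioned on, so the path is blocked at S.
Path 4: E → A → T
  A is a chain here and A is conditioned on, so the path is blocked at A.
Path 5: E → K ← P ← B → T
  K is a collider here and neither K nor any of its descendants is conditioned on, so the collider stays closed — the path is blocked at K.
Path 6: E → K ← P ← T
  K is a collider here and neither K nor any of its descendants is conditioned on, so the collider stays closed — the path is blocked at K.
All paths are blocked; E ⊥ T | {A, B, P, S} holds.

Yes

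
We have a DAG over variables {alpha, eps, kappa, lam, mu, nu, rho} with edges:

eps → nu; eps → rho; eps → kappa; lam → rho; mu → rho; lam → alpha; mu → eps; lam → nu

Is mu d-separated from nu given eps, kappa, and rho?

Enumerating the 4 paths from mu to nu and testing each for blocking by {eps, kappa, rho}:
Path 1: mu → rho ← lam → nu
  rho is a collider and rho is conditioned on, which opens it; lam is a fork and lam is not conditioned on — no node blocks this path, so it is active.
Path 2: mu → rho ← eps → nu
  eps is a fork here and eps is conditioned on, so the path is blocked at eps.
Path 3: mu → eps → rho ← lam → nu
  eps is a chain here and eps is conditioned on, so the path is blocked at eps.
Path 4: mu → eps → nu
  eps is a chain here and eps is conditioned on, so the path is blocked at eps.
Because an active path exists, mu and nu are not d-separated.

No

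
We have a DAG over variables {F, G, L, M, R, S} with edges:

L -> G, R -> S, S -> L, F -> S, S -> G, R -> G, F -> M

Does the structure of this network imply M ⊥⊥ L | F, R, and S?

Yes

3 paths connect M and L; each must be blocked for d-separation to hold:
Path 1: M ← F → S ← R → G ← L
  F is a fork here and F is conditioned on, so the path is blocked at F.
Path 2: M ← F → S → G ← L
  F is a fork here and F is conditioned on, so the path is blocked at F.
Path 3: M ← F → S → L
  F is a fork here and F is conditioned on, so the path is blocked at F.
Since every path is blocked, d-separation holds.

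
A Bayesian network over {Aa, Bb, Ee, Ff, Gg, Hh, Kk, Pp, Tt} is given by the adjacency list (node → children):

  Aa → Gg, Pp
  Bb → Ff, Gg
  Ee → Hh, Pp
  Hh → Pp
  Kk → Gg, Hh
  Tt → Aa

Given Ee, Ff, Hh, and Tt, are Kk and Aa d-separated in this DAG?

Yes

We examine all 3 paths between Kk and Aa:
Path 1: Kk → Hh ← Ee → Pp ← Aa
  Ee is a fork here and Ee is conditioned on, so the path is blocked at Ee.
Path 2: Kk → Hh → Pp ← Aa
  Hh is a chain here and Hh is conditioned on, so the path is blocked at Hh.
Path 3: Kk → Gg ← Aa
  Gg is a collider here and neither Gg nor any of its descendants is conditioned on, so the collider stays closed — the path is blocked at Gg.
Every path is blocked, so Kk and Aa are d-separated given {Ee, Ff, Hh, Tt}.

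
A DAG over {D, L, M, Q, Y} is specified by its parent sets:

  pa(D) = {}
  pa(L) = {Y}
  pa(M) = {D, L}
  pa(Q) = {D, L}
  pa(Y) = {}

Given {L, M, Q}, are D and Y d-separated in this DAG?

Enumerating the 2 paths from D to Y and testing each for blocking by {L, M, Q}:
Path 1: D → M ← L ← Y
  L is a chain here and L is conditioned on, so the path is blocked at L.
Path 2: D → Q ← L ← Y
  L is a chain here and L is conditioned on, so the path is blocked at L.
Since every path is blocked, d-separation holds.

Yes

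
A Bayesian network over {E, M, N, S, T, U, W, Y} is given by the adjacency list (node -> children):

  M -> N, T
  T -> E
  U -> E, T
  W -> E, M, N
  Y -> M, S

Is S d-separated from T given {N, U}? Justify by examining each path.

No

Enumerating the 5 paths from S to T and testing each for blocking by {N, U}:
Path 1: S ← Y → M → N ← W → E ← U → T
  E is a collider here and neither E nor any of its descendants is conditioned on, so the collider stays closed — the path is blocked at E.
Path 2: S ← Y → M → N ← W → E ← T
  E is a collider here and neither E nor any of its descendants is conditioned on, so the collider stays closed — the path is blocked at E.
Path 3: S ← Y → M ← W → E ← U → T
  E is a collider here and neither E nor any of its descendants is conditioned on, so the collider stays closed — the path is blocked at E.
Path 4: S ← Y → M ← W → E ← T
  E is a collider here and neither E nor any of its descendants is conditioned on, so the collider stays closed — the path is blocked at E.
Path 5: S ← Y → M → T
  Y is a fork and Y is not conditioned on; M is a chain and M is not conditioned on — no node blocks this path, so it is active.
Because an active path exists, S and T are not d-separated.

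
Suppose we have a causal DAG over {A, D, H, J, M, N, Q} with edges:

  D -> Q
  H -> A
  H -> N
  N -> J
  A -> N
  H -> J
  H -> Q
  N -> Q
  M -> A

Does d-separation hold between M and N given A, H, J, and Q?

Yes

4 paths connect M and N; each must be blocked for d-separation to hold:
Path 1: M → A → N
  A is a chain here and A is conditioned on, so the path is blocked at A.
Path 2: M → A ← H → N
  H is a fork here and H is conditioned on, so the path is blocked at H.
Path 3: M → A ← H → Q ← N
  H is a fork here and H is conditioned on, so the path is blocked at H.
Path 4: M → A ← H → J ← N
  H is a fork here and H is conditioned on, so the path is blocked at H.
Every path is blocked, so M and N are d-separated given {A, H, J, Q}.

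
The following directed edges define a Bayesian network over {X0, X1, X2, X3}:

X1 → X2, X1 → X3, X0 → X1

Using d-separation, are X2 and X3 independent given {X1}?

Only one path connects X2 and X3:
Path 1: X2 ← X1 → X3
  X1 is a fork here and X1 is conditioned on, so the path is blocked at X1.
Every path is blocked, so X2 and X3 are d-separated given {X1}.

Yes — X2 and X3 are d-separated given {X1}.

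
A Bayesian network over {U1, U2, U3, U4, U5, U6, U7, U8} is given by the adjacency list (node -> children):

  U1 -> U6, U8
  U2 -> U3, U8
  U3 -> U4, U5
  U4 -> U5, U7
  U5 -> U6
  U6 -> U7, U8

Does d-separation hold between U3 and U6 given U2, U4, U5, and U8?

We examine all 6 paths between U3 and U6:
  1. U3 ← U2 → U8 ← U6 — U2:fork[blocks]; U8:collider[open] ⇒ blocked
  2. U3 ← U2 → U8 ← U1 → U6 — U2:fork[blocks]; U8:collider[open]; U1:fork[open] ⇒ blocked
  3. U3 → U4 → U7 ← U6 — U4:chain[blocks]; U7:collider[blocks] ⇒ blocked
  4. U3 → U4 → U5 → U6 — U4:chain[blocks]; U5:chain[blocks] ⇒ blocked
  5. U3 → U5 ← U4 → U7 ← U6 — U5:collider[open]; U4:fork[blocks]; U7:collider[blocks] ⇒ blocked
  6. U3 → U5 → U6 — U5:chain[blocks] ⇒ blocked
Since every path is blocked, d-separation holds.

Yes — U3 and U6 are d-separated given {U2, U4, U5, U8}.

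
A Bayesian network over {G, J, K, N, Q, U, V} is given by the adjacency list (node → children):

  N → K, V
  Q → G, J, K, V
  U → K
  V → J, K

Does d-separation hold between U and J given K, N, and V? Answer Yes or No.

Enumerating the 6 paths from U to J and testing each for blocking by {K, N, V}:
Path 1: U → K ← Q → V → J
  V is a chain here and V is conditioned on, so the path is blocked at V.
Path 2: U → K ← Q → J
  K is a collider and K is conditioned on, which opens it; Q is a fork and Q is not conditioned on — no node blocks this path, so it is active.
Path 3: U → K ← V ← Q → J
  V is a chain here and V is conditioned on, so the path is blocked at V.
Path 4: U → K ← V → J
  V is a fork here and V is conditioned on, so the path is blocked at V.
Path 5: U → K ← N → V ← Q → J
  N is a fork here and N is conditioned on, so the path is blocked at N.
Path 6: U → K ← N → V → J
  N is a fork here and N is conditioned on, so the path is blocked at N.
At least one path is unblocked, so d-separation fails.

No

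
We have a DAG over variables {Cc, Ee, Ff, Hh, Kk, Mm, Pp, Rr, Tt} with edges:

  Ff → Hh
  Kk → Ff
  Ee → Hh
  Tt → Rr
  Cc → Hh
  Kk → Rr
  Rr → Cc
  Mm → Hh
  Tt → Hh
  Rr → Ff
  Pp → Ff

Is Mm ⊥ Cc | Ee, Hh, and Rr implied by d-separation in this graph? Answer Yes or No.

There are 4 undirected paths between Mm and Cc; checking each against the conditioning set {Ee, Hh, Rr}:
  1. Mm → Hh ← Cc — Hh:collider[open] ⇒ active
  2. Mm → Hh ← Ff ← Rr → Cc — Hh:collider[open]; Ff:chain[open]; Rr:fork[blocks] ⇒ blocked
  3. Mm → Hh ← Ff ← Kk → Rr → Cc — Hh:collider[open]; Ff:chain[open]; Kk:fork[open]; Rr:chain[blocks] ⇒ blocked
  4. Mm → Hh ← Tt → Rr → Cc — Hh:collider[open]; Tt:fork[open]; Rr:chain[blocks] ⇒ blocked
Because an active path exists, Mm and Cc are not d-separated.

No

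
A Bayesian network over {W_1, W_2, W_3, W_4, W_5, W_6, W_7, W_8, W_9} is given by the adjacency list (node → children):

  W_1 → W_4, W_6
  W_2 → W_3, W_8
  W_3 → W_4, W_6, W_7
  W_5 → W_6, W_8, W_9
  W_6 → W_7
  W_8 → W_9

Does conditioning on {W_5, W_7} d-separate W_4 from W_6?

No — W_4 and W_6 are not d-separated given {W_5, W_7}.

There are 5 undirected paths between W_4 and W_6; checking each against the conditioning set {W_5, W_7}:
  1. W_4 ← W_3 → W_7 ← W_6 — W_3:fork[open]; W_7:collider[open] ⇒ active
  2. W_4 ← W_3 ← W_2 → W_8 → W_9 ← W_5 → W_6 — W_3:chain[open]; W_2:fork[open]; W_8:chain[open]; W_9:collider[blocks]; W_5:fork[blocks] ⇒ blocked
  3. W_4 ← W_3 ← W_2 → W_8 ← W_5 → W_6 — W_3:chain[open]; W_2:fork[open]; W_8:collider[blocks]; W_5:fork[blocks] ⇒ blocked
  4. W_4 ← W_3 → W_6 — W_3:fork[open] ⇒ active
  5. W_4 ← W_1 → W_6 — W_1:fork[open] ⇒ active
Since the path W_4 ← W_3 → W_7 ← W_6 is active, W_4 and W_6 are not d-separated given {W_5, W_7}.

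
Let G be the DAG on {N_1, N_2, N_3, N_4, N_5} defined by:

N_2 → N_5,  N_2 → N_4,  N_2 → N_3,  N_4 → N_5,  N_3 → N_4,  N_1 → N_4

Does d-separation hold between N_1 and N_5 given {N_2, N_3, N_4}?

Yes

There are 3 undirected paths between N_1 and N_5; checking each against the conditioning set {N_2, N_3, N_4}:
  1. N_1 → N_4 → N_5 — N_4:chain[blocks] ⇒ blocked
  2. N_1 → N_4 ← N_3 ← N_2 → N_5 — N_4:collider[open]; N_3:chain[blocks]; N_2:fork[blocks] ⇒ blocked
  3. N_1 → N_4 ← N_2 → N_5 — N_4:collider[open]; N_2:fork[blocks] ⇒ blocked
Since every path is blocked, d-separation holds.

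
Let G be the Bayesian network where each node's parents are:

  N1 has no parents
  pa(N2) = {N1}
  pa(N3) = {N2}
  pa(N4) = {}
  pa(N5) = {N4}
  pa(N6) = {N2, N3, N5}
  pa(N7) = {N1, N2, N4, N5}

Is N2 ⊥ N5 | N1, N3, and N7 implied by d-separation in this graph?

Enumerating the 6 paths from N2 to N5 and testing each for blocking by {N1, N3, N7}:
Path 1: N2 → N3 → N6 ← N5
  N3 is a chain here and N3 is conditioned on, so the path is blocked at N3.
Path 2: N2 → N7 ← N5
  N7 is a collider and N7 is conditioned on, which opens it — no node blocks this path, so it is active.
Path 3: N2 → N7 ← N4 → N5
  N7 is a collider and N7 is conditioned on, which opens it; N4 is a fork and N4 is not conditioned on — no node blocks this path, so it is active.
Path 4: N2 ← N1 → N7 ← N5
  N1 is a fork here and N1 is conditioned on, so the path is blocked at N1.
Path 5: N2 ← N1 → N7 ← N4 → N5
  N1 is a fork here and N1 is conditioned on, so the path is blocked at N1.
Path 6: N2 → N6 ← N5
  N6 is a collider here and neither N6 nor any of its descendants is conditioned on, so the collider stays closed — the path is blocked at N6.
At least one path is unblocked, so d-separation fails.

No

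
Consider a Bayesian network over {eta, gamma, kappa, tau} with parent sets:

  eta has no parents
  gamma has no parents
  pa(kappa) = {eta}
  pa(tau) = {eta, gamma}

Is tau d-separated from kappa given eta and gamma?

Yes

Only one path connects tau and kappa:
Path 1: tau ← eta → kappa
  eta is a fork here and eta is conditioned on, so the path is blocked at eta.
All paths are blocked; tau ⊥ kappa | {eta, gamma} holds.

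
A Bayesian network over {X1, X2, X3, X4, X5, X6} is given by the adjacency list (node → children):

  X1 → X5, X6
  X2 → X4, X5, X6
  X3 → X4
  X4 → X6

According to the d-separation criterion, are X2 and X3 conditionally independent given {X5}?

Enumerating the 3 paths from X2 to X3 and testing each for blocking by {X5}:
  1. X2 → X5 ← X1 → X6 ← X4 ← X3 — X5:collider[open]; X1:fork[open]; X6:collider[blocks]; X4:chain[open] ⇒ blocked
  2. X2 → X4 ← X3 — X4:collider[blocks] ⇒ blocked
  3. X2 → X6 ← X4 ← X3 — X6:collider[blocks]; X4:chain[open] ⇒ blocked
All paths are blocked; X2 ⊥ X3 | {X5} holds.

Yes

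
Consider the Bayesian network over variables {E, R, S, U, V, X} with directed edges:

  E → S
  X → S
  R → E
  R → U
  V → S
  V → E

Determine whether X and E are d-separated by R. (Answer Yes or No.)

Yes

There are 2 undirected paths between X and E; checking each against the conditioning set {R}:
Path 1: X → S ← E
  S is a collider here and neither S nor any of its descendants is conditioned on, so the collider stays closed — the path is blocked at S.
Path 2: X → S ← V → E
  S is a collider here and neither S nor any of its descendants is conditioned on, so the collider stays closed — the path is blocked at S.
All paths are blocked; X ⊥ E | {R} holds.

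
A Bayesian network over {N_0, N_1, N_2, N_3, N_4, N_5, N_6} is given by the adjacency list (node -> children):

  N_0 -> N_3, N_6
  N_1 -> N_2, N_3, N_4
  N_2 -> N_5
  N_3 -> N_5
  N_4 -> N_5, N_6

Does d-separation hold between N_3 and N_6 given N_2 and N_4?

No

5 paths connect N_3 and N_6; each must be blocked for d-separation to hold:
Path 1: N_3 ← N_0 → N_6
  N_0 is a fork and N_0 is not conditioned on — no node blocks this path, so it is active.
Path 2: N_3 → N_5 ← N_4 → N_6
  N_5 is a collider here and neither N_5 nor any of its descendants is conditioned on, so the collider stays closed — the path is blocked at N_5.
Path 3: N_3 → N_5 ← N_2 ← N_1 → N_4 → N_6
  N_5 is a collider here and neither N_5 nor any of its descendants is conditioned on, so the collider stays closed — the path is blocked at N_5.
Path 4: N_3 ← N_1 → N_4 → N_6
  N_4 is a chain here and N_4 is conditioned on, so the path is blocked at N_4.
Path 5: N_3 ← N_1 → N_2 → N_5 ← N_4 → N_6
  N_2 is a chain here and N_2 is conditioned on, so the path is blocked at N_2.
Because an active path exists, N_3 and N_6 are not d-separated.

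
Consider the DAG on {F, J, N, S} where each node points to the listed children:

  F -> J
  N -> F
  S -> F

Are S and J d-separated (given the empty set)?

Only one path connects S and J:
Path 1: S → F → J
  F is a chain and F is not conditioned on — no node blocks this path, so it is active.
Since the path S → F → J is active, S and J are not d-separated given ∅.

No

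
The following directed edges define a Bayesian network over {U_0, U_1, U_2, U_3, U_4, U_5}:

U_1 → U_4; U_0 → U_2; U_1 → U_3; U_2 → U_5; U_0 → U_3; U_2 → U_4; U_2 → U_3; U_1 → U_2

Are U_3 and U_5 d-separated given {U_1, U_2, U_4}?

Yes

Enumerating the 4 paths from U_3 to U_5 and testing each for blocking by {U_1, U_2, U_4}:
Path 1: U_3 ← U_0 → U_2 → U_5
  U_2 is a chain here and U_2 is conditioned on, so the path is blocked at U_2.
Path 2: U_3 ← U_1 → U_4 ← U_2 → U_5
  U_1 is a fork here and U_1 is conditioned on, so the path is blocked at U_1.
Path 3: U_3 ← U_1 → U_2 → U_5
  U_1 is a fork here and U_1 is conditioned on, so the path is blocked at U_1.
Path 4: U_3 ← U_2 → U_5
  U_2 is a fork here and U_2 is conditioned on, so the path is blocked at U_2.
All paths are blocked; U_3 ⊥ U_5 | {U_1, U_2, U_4} holds.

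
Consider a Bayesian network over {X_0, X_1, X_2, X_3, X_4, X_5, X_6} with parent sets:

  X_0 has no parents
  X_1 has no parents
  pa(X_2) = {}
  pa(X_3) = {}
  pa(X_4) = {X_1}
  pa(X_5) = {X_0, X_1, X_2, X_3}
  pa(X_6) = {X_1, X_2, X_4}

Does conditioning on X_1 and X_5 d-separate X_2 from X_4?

There are 4 undirected paths between X_2 and X_4; checking each against the conditioning set {X_1, X_5}:
Path 1: X_2 → X_5 ← X_1 → X_4
  X_1 is a fork here and X_1 is conditioned on, so the path is blocked at X_1.
Path 2: X_2 → X_5 ← X_1 → X_6 ← X_4
  X_1 is a fork here and X_1 is conditioned on, so the path is blocked at X_1.
Path 3: X_2 → X_6 ← X_1 → X_4
  X_6 is a collider here and neither X_6 nor any of its descendants is conditioned on, so the collider stays closed — the path is blocked at X_6.
Path 4: X_2 → X_6 ← X_4
  X_6 is a collider here and neither X_6 nor any of its descendants is conditioned on, so the collider stays closed — the path is blocked at X_6.
Every path is blocked, so X_2 and X_4 are d-separated given {X_1, X_5}.

Yes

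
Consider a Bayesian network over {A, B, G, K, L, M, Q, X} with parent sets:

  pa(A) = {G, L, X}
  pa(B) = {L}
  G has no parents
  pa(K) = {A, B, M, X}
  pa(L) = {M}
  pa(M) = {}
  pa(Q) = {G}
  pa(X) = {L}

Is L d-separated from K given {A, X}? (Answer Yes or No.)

We examine all 6 paths between L and K:
Path 1: L ← M → K
  M is a fork and M is not conditioned on — no node blocks this path, so it is active.
Path 2: L → B → K
  B is a chain and B is not conditioned on — no node blocks this path, so it is active.
Path 3: L → X → K
  X is a chain here and X is conditioned on, so the path is blocked at X.
Path 4: L → X → A → K
  X is a chain here and X is conditioned on, so the path is blocked at X.
Path 5: L → A → K
  A is a chain here and A is conditioned on, so the path is blocked at A.
Path 6: L → A ← X → K
  X is a fork here and X is conditioned on, so the path is blocked at X.
At least one path is unblocked, so d-separation fails.

No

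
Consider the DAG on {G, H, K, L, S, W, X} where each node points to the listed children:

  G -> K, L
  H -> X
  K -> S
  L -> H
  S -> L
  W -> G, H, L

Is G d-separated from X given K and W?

No

Enumerating the 6 paths from G to X and testing each for blocking by {K, W}:
  1. G → L ← W → H → X — L:collider[blocks]; W:fork[blocks]; H:chain[open] ⇒ blocked
  2. G → L → H → X — L:chain[open]; H:chain[open] ⇒ active
  3. G ← W → L → H → X — W:fork[blocks]; L:chain[open]; H:chain[open] ⇒ blocked
  4. G ← W → H → X — W:fork[blocks]; H:chain[open] ⇒ blocked
  5. G → K → S → L ← W → H → X — K:chain[blocks]; S:chain[open]; L:collider[blocks]; W:fork[blocks]; H:chain[open] ⇒ blocked
  6. G → K → S → L → H → X — K:chain[blocks]; S:chain[open]; L:chain[open]; H:chain[open] ⇒ blocked
Since the path G → L → H → X is active, G and X are not d-separated given {K, W}.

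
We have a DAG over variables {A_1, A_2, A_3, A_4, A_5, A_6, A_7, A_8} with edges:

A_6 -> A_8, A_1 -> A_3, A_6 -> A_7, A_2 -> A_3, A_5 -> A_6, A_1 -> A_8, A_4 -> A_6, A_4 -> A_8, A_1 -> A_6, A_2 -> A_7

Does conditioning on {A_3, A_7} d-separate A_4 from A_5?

Enumerating the 4 paths from A_4 to A_5 and testing each for blocking by {A_3, A_7}:
  1. A_4 → A_8 ← A_1 → A_3 ← A_2 → A_7 ← A_6 ← A_5 — A_8:collider[blocks]; A_1:fork[open]; A_3:collider[open]; A_2:fork[open]; A_7:collider[open]; A_6:chain[open] ⇒ blocked
  2. A_4 → A_8 ← A_1 → A_6 ← A_5 — A_8:collider[blocks]; A_1:fork[open]; A_6:collider[open] ⇒ blocked
  3. A_4 → A_8 ← A_6 ← A_5 — A_8:collider[blocks]; A_6:chain[open] ⇒ blocked
  4. A_4 → A_6 ← A_5 — A_6:collider[open] ⇒ active
At least one path is unblocked, so d-separation fails.

No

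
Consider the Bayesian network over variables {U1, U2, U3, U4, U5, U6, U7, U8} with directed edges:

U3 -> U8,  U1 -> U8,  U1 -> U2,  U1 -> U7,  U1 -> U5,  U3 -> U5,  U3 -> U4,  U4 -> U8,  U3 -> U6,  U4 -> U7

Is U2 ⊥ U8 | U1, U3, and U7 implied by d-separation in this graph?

Yes — U2 and U8 are d-separated given {U1, U3, U7}.

There are 5 undirected paths between U2 and U8; checking each against the conditioning set {U1, U3, U7}:
  1. U2 ← U1 → U8 — U1:fork[blocks] ⇒ blocked
  2. U2 ← U1 → U5 ← U3 → U8 — U1:fork[blocks]; U5:collider[blocks]; U3:fork[blocks] ⇒ blocked
  3. U2 ← U1 → U5 ← U3 → U4 → U8 — U1:fork[blocks]; U5:collider[blocks]; U3:fork[blocks]; U4:chain[open] ⇒ blocked
  4. U2 ← U1 → U7 ← U4 → U8 — U1:fork[blocks]; U7:collider[open]; U4:fork[open] ⇒ blocked
  5. U2 ← U1 → U7 ← U4 ← U3 → U8 — U1:fork[blocks]; U7:collider[open]; U4:chain[open]; U3:fork[blocks] ⇒ blocked
Since every path is blocked, d-separation holds.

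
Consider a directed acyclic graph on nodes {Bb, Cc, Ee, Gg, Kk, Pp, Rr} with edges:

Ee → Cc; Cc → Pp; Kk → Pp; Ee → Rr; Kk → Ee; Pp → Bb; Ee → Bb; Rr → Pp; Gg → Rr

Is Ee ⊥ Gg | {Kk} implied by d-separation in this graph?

Enumerating the 4 paths from Ee to Gg and testing each for blocking by {Kk}:
Path 1: Ee ← Kk → Pp ← Rr ← Gg
  Kk is a fork here and Kk is conditioned on, so the path is blocked at Kk.
Path 2: Ee → Rr ← Gg
  Rr is a collider here and neither Rr nor any of its descendants is conditioned on, so the collider stays closed — the path is blocked at Rr.
Path 3: Ee → Bb ← Pp ← Rr ← Gg
  Bb is a collider here and neither Bb nor any of its descendants is conditioned on, so the collider stays closed — the path is blocked at Bb.
Path 4: Ee → Cc → Pp ← Rr ← Gg
  Pp is a collider here and neither Pp nor any of its descendants is conditioned on, so the collider stays closed — the path is blocked at Pp.
Since every path is blocked, d-separation holds.

Yes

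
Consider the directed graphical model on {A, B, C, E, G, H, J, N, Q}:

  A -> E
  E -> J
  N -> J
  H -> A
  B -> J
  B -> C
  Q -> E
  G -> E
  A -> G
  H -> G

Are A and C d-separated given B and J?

3 paths connect A and C; each must be blocked for d-separation to hold:
  1. A ← H → G → E → J ← B → C — H:fork[open]; G:chain[open]; E:chain[open]; J:collider[open]; B:fork[blocks] ⇒ blocked
  2. A → E → J ← B → C — E:chain[open]; J:collider[open]; B:fork[blocks] ⇒ blocked
  3. A → G → E → J ← B → C — G:chain[open]; E:chain[open]; J:collider[open]; B:fork[blocks] ⇒ blocked
Since every path is blocked, d-separation holds.

Yes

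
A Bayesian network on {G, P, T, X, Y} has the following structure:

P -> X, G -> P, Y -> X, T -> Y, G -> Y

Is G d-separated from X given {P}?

No

Enumerating the 2 paths from G to X and testing each for blocking by {P}:
Path 1: G → Y → X
  Y is a chain and Y is not conditioned on — no node blocks this path, so it is active.
Path 2: G → P → X
  P is a chain here and P is conditioned on, so the path is blocked at P.
Because an active path exists, G and X are not d-separated.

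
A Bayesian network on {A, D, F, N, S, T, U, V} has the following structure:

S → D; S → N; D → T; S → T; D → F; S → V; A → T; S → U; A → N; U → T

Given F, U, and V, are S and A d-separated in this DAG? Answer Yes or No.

Enumerating the 4 paths from S to A and testing each for blocking by {F, U, V}:
Path 1: S → N ← A
  N is a collider here and neither N nor any of its descendants is conditioned on, so the collider stays closed — the path is blocked at N.
Path 2: S → D → T ← A
  T is a collider here and neither T nor any of its descendants is conditioned on, so the collider stays closed — the path is blocked at T.
Path 3: S → U → T ← A
  U is a chain here and U is conditioned on, so the path is blocked at U.
Path 4: S → T ← A
  T is a collider here and neither T nor any of its descendants is conditioned on, so the collider stays closed — the path is blocked at T.
Since every path is blocked, d-separation holds.

Yes — S and A are d-separated given {F, U, V}.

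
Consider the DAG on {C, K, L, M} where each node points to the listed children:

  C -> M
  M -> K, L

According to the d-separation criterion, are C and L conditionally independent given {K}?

No

There is one path between C and L:
  1. C → M → L — M:chain[open] ⇒ active
At least one path is unblocked, so d-separation fails.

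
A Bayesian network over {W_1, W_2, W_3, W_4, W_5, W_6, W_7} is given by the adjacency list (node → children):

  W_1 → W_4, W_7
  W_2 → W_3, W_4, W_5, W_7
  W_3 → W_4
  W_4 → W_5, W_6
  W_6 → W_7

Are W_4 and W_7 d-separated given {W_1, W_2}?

Enumerating the 5 paths from W_4 to W_7 and testing each for blocking by {W_1, W_2}:
Path 1: W_4 → W_6 → W_7
  W_6 is a chain and W_6 is not conditioned on — no node blocks this path, so it is active.
Path 2: W_4 → W_5 ← W_2 → W_7
  W_5 is a collider here and neither W_5 nor any of its descendants is conditioned on, so the collider stays closed — the path is blocked at W_5.
Path 3: W_4 ← W_1 → W_7
  W_1 is a fork here and W_1 is conditioned on, so the path is blocked at W_1.
Path 4: W_4 ← W_3 ← W_2 → W_7
  W_2 is a fork here and W_2 is conditioned on, so the path is blocked at W_2.
Path 5: W_4 ← W_2 → W_7
  W_2 is a fork here and W_2 is conditioned on, so the path is blocked at W_2.
Because an active path exists, W_4 and W_7 are not d-separated.

No — W_4 and W_7 are not d-separated given {W_1, W_2}.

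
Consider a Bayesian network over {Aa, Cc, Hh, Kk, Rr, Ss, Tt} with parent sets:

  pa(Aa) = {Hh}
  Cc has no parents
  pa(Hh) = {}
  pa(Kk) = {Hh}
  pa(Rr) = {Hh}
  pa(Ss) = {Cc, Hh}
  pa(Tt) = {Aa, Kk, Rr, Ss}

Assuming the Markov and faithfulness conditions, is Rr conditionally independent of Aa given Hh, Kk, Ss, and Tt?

No

There are 6 undirected paths between Rr and Aa; checking each against the conditioning set {Hh, Kk, Ss, Tt}:
Path 1: Rr ← Hh → Ss → Tt ← Aa
  Hh is a fork here and Hh is conditioned on, so the path is blocked at Hh.
Path 2: Rr ← Hh → Aa
  Hh is a fork here and Hh is conditioned on, so the path is blocked at Hh.
Path 3: Rr ← Hh → Kk → Tt ← Aa
  Hh is a fork here and Hh is conditioned on, so the path is blocked at Hh.
Path 4: Rr → Tt ← Ss ← Hh → Aa
  Ss is a chain here and Ss is conditioned on, so the path is blocked at Ss.
Path 5: Rr → Tt ← Aa
  Tt is a collider and Tt is conditioned on, which opens it — no node blocks this path, so it is active.
Path 6: Rr → Tt ← Kk ← Hh → Aa
  Kk is a chain here and Kk is conditioned on, so the path is blocked at Kk.
At least one path is unblocked, so d-separation fails.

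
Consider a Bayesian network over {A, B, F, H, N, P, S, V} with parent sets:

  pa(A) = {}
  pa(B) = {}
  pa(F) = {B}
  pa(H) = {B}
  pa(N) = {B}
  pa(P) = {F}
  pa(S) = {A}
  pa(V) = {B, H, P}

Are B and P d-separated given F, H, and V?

We examine all 3 paths between B and P:
Path 1: B → F → P
  F is a chain here and F is conditioned on, so the path is blocked at F.
Path 2: B → H → V ← P
  H is a chain here and H is conditioned on, so the path is blocked at H.
Path 3: B → V ← P
  V is a collider and V is conditioned on, which opens it — no node blocks this path, so it is active.
Since the path B → V ← P is active, B and P are not d-separated given {F, H, V}.

No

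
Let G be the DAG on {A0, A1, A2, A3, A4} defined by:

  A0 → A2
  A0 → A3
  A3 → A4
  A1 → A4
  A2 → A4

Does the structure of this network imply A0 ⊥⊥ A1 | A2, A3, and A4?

Yes

We examine all 2 paths between A0 and A1:
  1. A0 → A3 → A4 ← A1 — A3:chain[blocks]; A4:collider[open] ⇒ blocked
  2. A0 → A2 → A4 ← A1 — A2:chain[blocks]; A4:collider[open] ⇒ blocked
All paths are blocked; A0 ⊥ A1 | {A2, A3, A4} holds.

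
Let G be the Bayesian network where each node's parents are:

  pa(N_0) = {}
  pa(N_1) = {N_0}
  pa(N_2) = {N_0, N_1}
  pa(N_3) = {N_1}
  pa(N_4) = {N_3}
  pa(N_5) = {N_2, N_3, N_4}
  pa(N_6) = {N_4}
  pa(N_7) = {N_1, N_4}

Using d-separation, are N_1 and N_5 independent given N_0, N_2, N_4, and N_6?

No

Enumerating the 6 paths from N_1 to N_5 and testing each for blocking by {N_0, N_2, N_4, N_6}:
Path 1: N_1 → N_7 ← N_4 → N_5
  N_7 is a collider here and neither N_7 nor any of its descendants is conditioned on, so the collider stays closed — the path is blocked at N_7.
Path 2: N_1 → N_7 ← N_4 ← N_3 → N_5
  N_7 is a collider here and neither N_7 nor any of its descendants is conditioned on, so the collider stays closed — the path is blocked at N_7.
Path 3: N_1 → N_2 → N_5
  N_2 is a chain here and N_2 is conditioned on, so the path is blocked at N_2.
Path 4: N_1 → N_3 → N_4 → N_5
  N_4 is a chain here and N_4 is conditioned on, so the path is blocked at N_4.
Path 5: N_1 → N_3 → N_5
  N_3 is a chain and N_3 is not conditioned on — no node blocks this path, so it is active.
Path 6: N_1 ← N_0 → N_2 → N_5
  N_0 is a fork here and N_0 is conditioned on, so the path is blocked at N_0.
Because an active path exists, N_1 and N_5 are not d-separated.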